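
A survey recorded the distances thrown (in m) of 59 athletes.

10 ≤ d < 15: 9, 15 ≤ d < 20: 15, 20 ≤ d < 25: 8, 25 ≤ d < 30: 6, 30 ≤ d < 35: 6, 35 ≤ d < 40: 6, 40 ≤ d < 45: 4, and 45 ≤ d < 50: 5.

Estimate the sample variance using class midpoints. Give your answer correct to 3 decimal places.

125.511

Midpoints: 12.5, 17.5, 22.5, 27.5, 32.5, 37.5, 42.5, 47.5
n = 59, Σfm = 1547.5, mean = 26.2288
Σfm² = 47868.75
Σf(m − x̄)² = Σfm² − (Σfm)²/n = 47868.75 − 1547.5²/59 = 7279.6610
Sample variance = 7279.6610 / 58 = 125.5114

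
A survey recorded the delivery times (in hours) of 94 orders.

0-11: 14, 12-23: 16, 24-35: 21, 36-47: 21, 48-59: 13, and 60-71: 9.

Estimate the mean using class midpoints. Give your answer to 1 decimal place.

33.3

Midpoints: 5.5, 17.5, 29.5, 41.5, 53.5, 65.5
Σfm = 14×5.5 + 16×17.5 + 21×29.5 + 21×41.5 + 13×53.5 + 9×65.5 = 3133
n = Σf = 94
Mean = 3133 / 94 = 33.3298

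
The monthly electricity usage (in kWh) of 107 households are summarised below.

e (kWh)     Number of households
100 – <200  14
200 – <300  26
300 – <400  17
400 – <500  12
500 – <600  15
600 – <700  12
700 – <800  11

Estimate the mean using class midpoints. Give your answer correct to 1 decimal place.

Midpoints: 150, 250, 350, 450, 550, 650, 750
Σfm = 14×150 + 26×250 + 17×350 + 12×450 + 15×550 + 12×650 + 11×750 = 44250
n = Σf = 107
Mean = 44250 / 107 = 413.5514

413.6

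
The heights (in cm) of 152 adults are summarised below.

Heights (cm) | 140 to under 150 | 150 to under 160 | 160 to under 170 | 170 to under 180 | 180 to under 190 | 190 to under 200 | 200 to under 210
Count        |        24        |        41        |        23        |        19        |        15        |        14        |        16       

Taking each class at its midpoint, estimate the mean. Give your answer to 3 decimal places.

169.342

Midpoints: 145, 155, 165, 175, 185, 195, 205
Σfm = 24×145 + 41×155 + 23×165 + 19×175 + 15×185 + 14×195 + 16×205 = 25740
n = Σf = 152
Mean = 25740 / 152 = 169.3421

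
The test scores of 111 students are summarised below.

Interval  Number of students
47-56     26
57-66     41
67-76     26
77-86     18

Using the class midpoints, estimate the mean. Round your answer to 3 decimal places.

64.743

Midpoints: 51.5, 61.5, 71.5, 81.5
Σfm = 26×51.5 + 41×61.5 + 26×71.5 + 18×81.5 = 7186.5
n = Σf = 111
Mean = 7186.5 / 111 = 64.7432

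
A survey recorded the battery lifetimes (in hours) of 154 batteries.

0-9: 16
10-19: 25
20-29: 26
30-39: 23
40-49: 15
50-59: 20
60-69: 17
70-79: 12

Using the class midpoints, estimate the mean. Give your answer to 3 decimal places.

36.448

Midpoints: 4.5, 14.5, 24.5, 34.5, 44.5, 54.5, 64.5, 74.5
Σfm = 16×4.5 + 25×14.5 + 26×24.5 + 23×34.5 + 15×44.5 + 20×54.5 + 17×64.5 + 12×74.5 = 5613
n = Σf = 154
Mean = 5613 / 154 = 36.4481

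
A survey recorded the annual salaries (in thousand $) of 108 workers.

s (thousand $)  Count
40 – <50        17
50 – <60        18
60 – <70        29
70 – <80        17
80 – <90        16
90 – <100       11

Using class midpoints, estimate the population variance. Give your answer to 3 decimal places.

238.580

Midpoints: 45, 55, 65, 75, 85, 95
n = 108, Σfm = 7320, mean = 67.7778
Σfm² = 521900
Σf(m − x̄)² = Σfm² − (Σfm)²/n = 521900 − 7320²/108 = 25766.6667
Population variance = 25766.6667 / 108 = 238.5802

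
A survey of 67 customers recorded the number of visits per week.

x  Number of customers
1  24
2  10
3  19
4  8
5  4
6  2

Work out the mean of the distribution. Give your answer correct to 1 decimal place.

Values: 1, 2, 3, 4, 5, 6
Σfx = 24×1 + 10×2 + 19×3 + 8×4 + 4×5 + 2×6 = 165
n = Σf = 67
Mean = 165 / 67 = 2.4627

2.5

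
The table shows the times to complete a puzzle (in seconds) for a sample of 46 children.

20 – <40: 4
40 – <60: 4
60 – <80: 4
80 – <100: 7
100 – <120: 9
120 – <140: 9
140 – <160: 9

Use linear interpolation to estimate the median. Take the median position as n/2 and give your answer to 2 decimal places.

108.89

Cumulative frequencies: 4, 8, 12, 19, 28, 37, 46
n = 46; position = n/2 = 23.
This falls in the class 100 – <120: L = 100, F = 19, f = 9, h = 20.
Median ≈ 100 + ((23 − 19) / 9) × 20 = 108.8889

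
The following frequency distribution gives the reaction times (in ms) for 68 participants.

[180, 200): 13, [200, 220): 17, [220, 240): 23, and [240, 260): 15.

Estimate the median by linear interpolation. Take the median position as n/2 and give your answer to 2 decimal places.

Cumulative frequencies: 13, 30, 53, 68
n = 68; position = n/2 = 34.
This falls in the class [220, 240): L = 220, F = 30, f = 23, h = 20.
Median ≈ 220 + ((34 − 30) / 23) × 20 = 223.4783

223.48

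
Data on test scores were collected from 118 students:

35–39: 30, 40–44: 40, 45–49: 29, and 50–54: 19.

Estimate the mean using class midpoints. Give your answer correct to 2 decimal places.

43.57

Midpoints: 37, 42, 47, 52
Σfm = 30×37 + 40×42 + 29×47 + 19×52 = 5141
n = Σf = 118
Mean = 5141 / 118 = 43.5678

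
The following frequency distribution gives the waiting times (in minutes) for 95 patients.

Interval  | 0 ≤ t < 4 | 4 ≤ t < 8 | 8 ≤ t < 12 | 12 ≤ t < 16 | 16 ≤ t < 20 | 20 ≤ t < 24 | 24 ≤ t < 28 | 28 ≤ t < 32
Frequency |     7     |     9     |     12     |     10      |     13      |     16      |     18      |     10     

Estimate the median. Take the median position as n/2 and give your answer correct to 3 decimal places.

18.923

Cumulative frequencies: 7, 16, 28, 38, 51, 67, 85, 95
n = 95; position = n/2 = 47.5.
This falls in the class 16 ≤ t < 20: L = 16, F = 38, f = 13, h = 4.
Median ≈ 16 + ((47.5 − 38) / 13) × 4 = 18.9231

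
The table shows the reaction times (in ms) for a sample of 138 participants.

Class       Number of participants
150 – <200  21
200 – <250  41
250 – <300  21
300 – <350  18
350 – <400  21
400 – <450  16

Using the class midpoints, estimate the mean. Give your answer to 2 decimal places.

284.06

Midpoints: 175, 225, 275, 325, 375, 425
Σfm = 21×175 + 41×225 + 21×275 + 18×325 + 21×375 + 16×425 = 39200
n = Σf = 138
Mean = 39200 / 138 = 284.0580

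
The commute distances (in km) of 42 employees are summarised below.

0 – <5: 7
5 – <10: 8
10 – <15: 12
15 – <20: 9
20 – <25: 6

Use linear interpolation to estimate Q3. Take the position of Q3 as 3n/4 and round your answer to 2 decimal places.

Cumulative frequencies: 7, 15, 27, 36, 42
n = 42; position = 3n/4 = 31.5.
This falls in the class 15 – <20: L = 15, F = 27, f = 9, h = 5.
Upper quartile ≈ 15 + ((31.5 − 27) / 9) × 5 = 17.5000

17.50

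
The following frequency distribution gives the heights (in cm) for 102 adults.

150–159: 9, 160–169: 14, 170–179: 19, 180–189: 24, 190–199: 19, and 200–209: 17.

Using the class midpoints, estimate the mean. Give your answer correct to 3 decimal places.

Midpoints: 154.5, 164.5, 174.5, 184.5, 194.5, 204.5
Σfm = 9×154.5 + 14×164.5 + 19×174.5 + 24×184.5 + 19×194.5 + 17×204.5 = 18609
n = Σf = 102
Mean = 18609 / 102 = 182.4412

182.441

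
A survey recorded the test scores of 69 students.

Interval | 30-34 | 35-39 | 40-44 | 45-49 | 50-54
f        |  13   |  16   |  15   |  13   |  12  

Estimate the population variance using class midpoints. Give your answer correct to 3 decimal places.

Midpoints: 32, 37, 42, 47, 52
n = 69, Σfm = 2873, mean = 41.6377
Σfm² = 122841
Σf(m − x̄)² = Σfm² − (Σfm)²/n = 122841 − 2873²/69 = 3215.9420
Population variance = 3215.9420 / 69 = 46.6079

46.608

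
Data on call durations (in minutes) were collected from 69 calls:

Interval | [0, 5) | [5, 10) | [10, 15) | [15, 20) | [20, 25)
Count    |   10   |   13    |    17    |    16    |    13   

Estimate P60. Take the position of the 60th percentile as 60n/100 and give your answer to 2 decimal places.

Cumulative frequencies: 10, 23, 40, 56, 69
n = 69; position = 60n/100 = 41.4.
This falls in the class [15, 20): L = 15, F = 40, f = 16, h = 5.
60th percentile ≈ 15 + ((41.4 − 40) / 16) × 5 = 15.4375

15.44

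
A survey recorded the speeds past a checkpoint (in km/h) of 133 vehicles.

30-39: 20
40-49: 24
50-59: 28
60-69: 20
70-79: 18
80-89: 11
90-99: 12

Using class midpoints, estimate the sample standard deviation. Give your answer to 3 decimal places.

Midpoints: 34.5, 44.5, 54.5, 64.5, 74.5, 84.5, 94.5
n = 133, Σfm = 7978.5, mean = 59.9887
Σfm² = 523313.25
Σf(m − x̄)² = Σfm² − (Σfm)²/n = 523313.25 − 7978.5²/133 = 44693.2331
Sample variance = 44693.2331 / 132 = 338.5851
Standard deviation = √338.5851 = 18.4007

18.401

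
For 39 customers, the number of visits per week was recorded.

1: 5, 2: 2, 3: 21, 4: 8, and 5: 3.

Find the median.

Cumulative frequencies: 5, 7, 28, 36, 39
n = 39, so the median is the value in position (n+1)/2 = 20.
Position 20 falls at value 3.

3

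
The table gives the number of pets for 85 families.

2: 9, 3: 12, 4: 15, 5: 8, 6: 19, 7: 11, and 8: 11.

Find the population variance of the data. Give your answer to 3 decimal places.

Values: 2, 3, 4, 5, 6, 7, 8
n = 85, Σfx = 433, mean = 5.0941
Σfx² = 2511
Σf(x − x̄)² = Σfx² − (Σfx)²/n = 2511 − 433²/85 = 305.2471
Population variance = 305.2471 / 85 = 3.5911

3.591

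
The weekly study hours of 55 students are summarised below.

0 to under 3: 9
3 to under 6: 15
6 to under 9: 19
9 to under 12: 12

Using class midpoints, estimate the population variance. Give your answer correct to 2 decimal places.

Midpoints: 1.5, 4.5, 7.5, 10.5
n = 55, Σfm = 349.5, mean = 6.3545
Σfm² = 2715.75
Σf(m − x̄)² = Σfm² − (Σfm)²/n = 2715.75 − 349.5²/55 = 494.8364
Population variance = 494.8364 / 55 = 8.9970

9.00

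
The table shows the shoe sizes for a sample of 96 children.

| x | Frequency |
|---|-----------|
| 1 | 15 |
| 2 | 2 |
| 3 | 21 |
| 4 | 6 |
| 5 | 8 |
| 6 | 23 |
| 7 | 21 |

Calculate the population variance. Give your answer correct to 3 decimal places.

Values: 1, 2, 3, 4, 5, 6, 7
n = 96, Σfx = 431, mean = 4.4896
Σfx² = 2365
Σf(x − x̄)² = Σfx² − (Σfx)²/n = 2365 − 431²/96 = 429.9896
Population variance = 429.9896 / 96 = 4.4791

4.479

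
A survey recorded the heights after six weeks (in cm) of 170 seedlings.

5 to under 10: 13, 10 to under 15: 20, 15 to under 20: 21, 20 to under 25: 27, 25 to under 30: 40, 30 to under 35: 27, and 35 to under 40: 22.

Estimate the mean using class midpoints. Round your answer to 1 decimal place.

Midpoints: 7.5, 12.5, 17.5, 22.5, 27.5, 32.5, 37.5
Σfm = 13×7.5 + 20×12.5 + 21×17.5 + 27×22.5 + 40×27.5 + 27×32.5 + 22×37.5 = 4125
n = Σf = 170
Mean = 4125 / 170 = 24.2647

24.3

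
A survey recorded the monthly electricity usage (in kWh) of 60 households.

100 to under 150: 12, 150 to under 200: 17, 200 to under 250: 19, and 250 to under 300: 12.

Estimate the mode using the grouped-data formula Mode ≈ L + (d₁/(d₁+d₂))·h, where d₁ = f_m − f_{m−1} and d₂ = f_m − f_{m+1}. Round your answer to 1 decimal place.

Modal class: 200 to under 250 (highest frequency 19).
d₁ = 19 − 17 = 2, d₂ = 19 − 12 = 7
Mode ≈ 200 + (2/(2+7)) × 50 = 200 + 11.1111 = 211.1111

211.1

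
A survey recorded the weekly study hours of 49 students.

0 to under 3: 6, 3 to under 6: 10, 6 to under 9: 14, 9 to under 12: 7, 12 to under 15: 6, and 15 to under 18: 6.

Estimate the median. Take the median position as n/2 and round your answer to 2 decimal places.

Cumulative frequencies: 6, 16, 30, 37, 43, 49
n = 49; position = n/2 = 24.5.
This falls in the class 6 to under 9: L = 6, F = 16, f = 14, h = 3.
Median ≈ 6 + ((24.5 − 16) / 14) × 3 = 7.8214

7.82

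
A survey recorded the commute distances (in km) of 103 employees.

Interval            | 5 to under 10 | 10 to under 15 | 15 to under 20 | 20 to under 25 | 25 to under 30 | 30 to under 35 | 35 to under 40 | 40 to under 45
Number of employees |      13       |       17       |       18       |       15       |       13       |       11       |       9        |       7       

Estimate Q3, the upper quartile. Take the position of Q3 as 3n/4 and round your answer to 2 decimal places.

Cumulative frequencies: 13, 30, 48, 63, 76, 87, 96, 103
n = 103; position = 3n/4 = 77.25.
This falls in the class 30 to under 35: L = 30, F = 76, f = 11, h = 5.
Upper quartile ≈ 30 + ((77.25 − 76) / 11) × 5 = 30.5682

30.57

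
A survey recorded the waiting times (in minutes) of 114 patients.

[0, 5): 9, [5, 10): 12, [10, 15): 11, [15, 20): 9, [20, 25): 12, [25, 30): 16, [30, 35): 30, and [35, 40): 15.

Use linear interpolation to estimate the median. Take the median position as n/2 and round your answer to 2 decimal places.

Cumulative frequencies: 9, 21, 32, 41, 53, 69, 99, 114
n = 114; position = n/2 = 57.
This falls in the class [25, 30): L = 25, F = 53, f = 16, h = 5.
Median ≈ 25 + ((57 − 53) / 16) × 5 = 26.2500

26.25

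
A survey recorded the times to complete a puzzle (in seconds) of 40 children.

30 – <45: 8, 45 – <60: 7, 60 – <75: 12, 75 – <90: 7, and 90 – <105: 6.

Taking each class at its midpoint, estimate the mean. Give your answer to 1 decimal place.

66.0

Midpoints: 37.5, 52.5, 67.5, 82.5, 97.5
Σfm = 8×37.5 + 7×52.5 + 12×67.5 + 7×82.5 + 6×97.5 = 2640
n = Σf = 40
Mean = 2640 / 40 = 66.0000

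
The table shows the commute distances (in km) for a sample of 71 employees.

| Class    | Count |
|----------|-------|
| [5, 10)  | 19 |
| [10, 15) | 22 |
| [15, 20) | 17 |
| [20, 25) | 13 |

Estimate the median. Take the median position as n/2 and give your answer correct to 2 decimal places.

13.75

Cumulative frequencies: 19, 41, 58, 71
n = 71; position = n/2 = 35.5.
This falls in the class [10, 15): L = 10, F = 19, f = 22, h = 5.
Median ≈ 10 + ((35.5 − 19) / 22) × 5 = 13.7500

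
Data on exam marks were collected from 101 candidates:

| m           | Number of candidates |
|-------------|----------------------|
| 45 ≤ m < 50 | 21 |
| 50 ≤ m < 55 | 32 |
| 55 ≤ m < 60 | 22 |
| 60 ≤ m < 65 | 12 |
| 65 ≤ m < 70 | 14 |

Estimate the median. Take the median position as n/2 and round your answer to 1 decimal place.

Cumulative frequencies: 21, 53, 75, 87, 101
n = 101; position = n/2 = 50.5.
This falls in the class 50 ≤ m < 55: L = 50, F = 21, f = 32, h = 5.
Median ≈ 50 + ((50.5 − 21) / 32) × 5 = 54.6094

54.6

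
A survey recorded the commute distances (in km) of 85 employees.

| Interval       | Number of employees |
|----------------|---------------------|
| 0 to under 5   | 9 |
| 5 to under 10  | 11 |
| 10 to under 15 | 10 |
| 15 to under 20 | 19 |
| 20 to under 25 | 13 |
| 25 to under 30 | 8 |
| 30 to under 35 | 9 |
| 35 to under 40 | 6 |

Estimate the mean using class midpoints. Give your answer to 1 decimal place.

18.7

Midpoints: 2.5, 7.5, 12.5, 17.5, 22.5, 27.5, 32.5, 37.5
Σfm = 9×2.5 + 11×7.5 + 10×12.5 + 19×17.5 + 13×22.5 + 8×27.5 + 9×32.5 + 6×37.5 = 1592.5
n = Σf = 85
Mean = 1592.5 / 85 = 18.7353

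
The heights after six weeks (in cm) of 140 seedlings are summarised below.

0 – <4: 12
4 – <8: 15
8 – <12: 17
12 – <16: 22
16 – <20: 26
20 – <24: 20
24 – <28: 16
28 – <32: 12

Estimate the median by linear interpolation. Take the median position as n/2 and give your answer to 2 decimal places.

Cumulative frequencies: 12, 27, 44, 66, 92, 112, 128, 140
n = 140; position = n/2 = 70.
This falls in the class 16 – <20: L = 16, F = 66, f = 26, h = 4.
Median ≈ 16 + ((70 − 66) / 26) × 4 = 16.6154

16.62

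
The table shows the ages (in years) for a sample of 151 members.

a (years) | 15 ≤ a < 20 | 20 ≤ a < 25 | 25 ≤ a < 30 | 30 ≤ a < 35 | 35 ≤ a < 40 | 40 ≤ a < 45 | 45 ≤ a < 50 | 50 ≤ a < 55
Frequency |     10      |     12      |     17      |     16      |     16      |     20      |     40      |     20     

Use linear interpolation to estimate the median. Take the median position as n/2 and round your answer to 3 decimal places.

Cumulative frequencies: 10, 22, 39, 55, 71, 91, 131, 151
n = 151; position = n/2 = 75.5.
This falls in the class 40 ≤ a < 45: L = 40, F = 71, f = 20, h = 5.
Median ≈ 40 + ((75.5 − 71) / 20) × 5 = 41.1250

41.125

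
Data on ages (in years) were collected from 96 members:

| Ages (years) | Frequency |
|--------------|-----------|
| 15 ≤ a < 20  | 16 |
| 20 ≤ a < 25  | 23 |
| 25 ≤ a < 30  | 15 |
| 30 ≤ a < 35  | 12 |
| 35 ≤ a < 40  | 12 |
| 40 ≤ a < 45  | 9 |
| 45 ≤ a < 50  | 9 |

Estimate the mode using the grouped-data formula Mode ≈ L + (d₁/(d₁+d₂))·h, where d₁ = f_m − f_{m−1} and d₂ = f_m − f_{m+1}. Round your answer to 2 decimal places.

22.33

Modal class: 20 ≤ a < 25 (highest frequency 23).
d₁ = 23 − 16 = 7, d₂ = 23 − 15 = 8
Mode ≈ 20 + (7/(7+8)) × 5 = 20 + 2.3333 = 22.3333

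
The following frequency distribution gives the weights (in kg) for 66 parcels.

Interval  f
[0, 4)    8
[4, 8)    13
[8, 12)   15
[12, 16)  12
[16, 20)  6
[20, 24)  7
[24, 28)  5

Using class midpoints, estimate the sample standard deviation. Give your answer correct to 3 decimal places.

7.093

Midpoints: 2, 6, 10, 14, 18, 22, 26
n = 66, Σfm = 804, mean = 12.1818
Σfm² = 13064
Σf(m − x̄)² = Σfm² − (Σfm)²/n = 13064 − 804²/66 = 3269.8182
Sample variance = 3269.8182 / 65 = 50.3049
Standard deviation = √50.3049 = 7.0926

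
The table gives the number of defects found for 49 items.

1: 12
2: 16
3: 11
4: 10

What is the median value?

Cumulative frequencies: 12, 28, 39, 49
n = 49, so the median is the value in position (n+1)/2 = 25.
Position 25 falls at value 2.

2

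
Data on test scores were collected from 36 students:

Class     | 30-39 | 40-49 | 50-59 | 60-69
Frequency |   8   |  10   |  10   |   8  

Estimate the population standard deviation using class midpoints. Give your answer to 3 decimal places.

10.672

Midpoints: 34.5, 44.5, 54.5, 64.5
n = 36, Σfm = 1782, mean = 49.5000
Σfm² = 92309
Σf(m − x̄)² = Σfm² − (Σfm)²/n = 92309 − 1782²/36 = 4100.0000
Population variance = 4100.0000 / 36 = 113.8889
Standard deviation = √113.8889 = 10.6719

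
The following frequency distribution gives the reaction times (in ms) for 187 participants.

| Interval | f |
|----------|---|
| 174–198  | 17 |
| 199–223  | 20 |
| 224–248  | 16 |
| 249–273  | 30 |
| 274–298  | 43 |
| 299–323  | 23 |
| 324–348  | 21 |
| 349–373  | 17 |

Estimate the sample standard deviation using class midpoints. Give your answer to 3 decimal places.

Midpoints: 186, 211, 236, 261, 286, 311, 336, 361
n = 187, Σfm = 51632, mean = 276.1070
Σfm² = 14741402
Σf(m − x̄)² = Σfm² − (Σfm)²/n = 14741402 − 51632²/187 = 485447.8610
Sample variance = 485447.8610 / 186 = 2609.9347
Standard deviation = √2609.9347 = 51.0875

51.088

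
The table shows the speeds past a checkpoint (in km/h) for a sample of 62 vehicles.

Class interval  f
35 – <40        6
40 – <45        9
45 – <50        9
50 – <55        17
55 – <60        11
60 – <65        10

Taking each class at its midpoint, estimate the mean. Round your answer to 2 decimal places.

51.37

Midpoints: 37.5, 42.5, 47.5, 52.5, 57.5, 62.5
Σfm = 6×37.5 + 9×42.5 + 9×47.5 + 17×52.5 + 11×57.5 + 10×62.5 = 3185
n = Σf = 62
Mean = 3185 / 62 = 51.3710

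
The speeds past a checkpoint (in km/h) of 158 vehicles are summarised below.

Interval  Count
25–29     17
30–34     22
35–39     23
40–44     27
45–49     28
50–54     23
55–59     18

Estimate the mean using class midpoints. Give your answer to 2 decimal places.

Midpoints: 27, 32, 37, 42, 47, 52, 57
Σfm = 17×27 + 22×32 + 23×37 + 27×42 + 28×47 + 23×52 + 18×57 = 6686
n = Σf = 158
Mean = 6686 / 158 = 42.3165

42.32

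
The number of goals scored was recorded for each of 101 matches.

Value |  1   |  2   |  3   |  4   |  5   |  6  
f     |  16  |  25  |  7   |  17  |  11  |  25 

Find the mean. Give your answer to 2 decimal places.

Values: 1, 2, 3, 4, 5, 6
Σfx = 16×1 + 25×2 + 7×3 + 17×4 + 11×5 + 25×6 = 360
n = Σf = 101
Mean = 360 / 101 = 3.5644

3.56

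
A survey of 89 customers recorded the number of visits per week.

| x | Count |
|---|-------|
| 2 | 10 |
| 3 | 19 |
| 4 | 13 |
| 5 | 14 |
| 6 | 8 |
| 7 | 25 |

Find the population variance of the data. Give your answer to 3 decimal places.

3.158

Values: 2, 3, 4, 5, 6, 7
n = 89, Σfx = 422, mean = 4.7416
Σfx² = 2282
Σf(x − x̄)² = Σfx² − (Σfx)²/n = 2282 − 422²/89 = 281.0562
Population variance = 281.0562 / 89 = 3.1579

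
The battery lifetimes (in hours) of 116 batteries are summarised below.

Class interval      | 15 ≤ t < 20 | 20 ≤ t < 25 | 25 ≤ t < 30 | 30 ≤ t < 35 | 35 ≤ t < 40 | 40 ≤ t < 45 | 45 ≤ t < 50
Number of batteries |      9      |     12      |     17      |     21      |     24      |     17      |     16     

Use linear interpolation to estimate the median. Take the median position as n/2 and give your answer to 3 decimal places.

Cumulative frequencies: 9, 21, 38, 59, 83, 100, 116
n = 116; position = n/2 = 58.
This falls in the class 30 ≤ t < 35: L = 30, F = 38, f = 21, h = 5.
Median ≈ 30 + ((58 − 38) / 21) × 5 = 34.7619

34.762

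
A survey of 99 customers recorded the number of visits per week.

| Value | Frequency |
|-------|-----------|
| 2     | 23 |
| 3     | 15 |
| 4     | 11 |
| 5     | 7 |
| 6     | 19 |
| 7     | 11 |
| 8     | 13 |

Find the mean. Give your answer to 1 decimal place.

Values: 2, 3, 4, 5, 6, 7, 8
Σfx = 23×2 + 15×3 + 11×4 + 7×5 + 19×6 + 11×7 + 13×8 = 465
n = Σf = 99
Mean = 465 / 99 = 4.6970

4.7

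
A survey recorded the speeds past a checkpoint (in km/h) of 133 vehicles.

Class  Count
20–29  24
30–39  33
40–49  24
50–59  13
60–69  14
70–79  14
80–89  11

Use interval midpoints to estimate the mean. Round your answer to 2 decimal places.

Midpoints: 24.5, 34.5, 44.5, 54.5, 64.5, 74.5, 84.5
Σfm = 24×24.5 + 33×34.5 + 24×44.5 + 13×54.5 + 14×64.5 + 14×74.5 + 11×84.5 = 6378.5
n = Σf = 133
Mean = 6378.5 / 133 = 47.9586

47.96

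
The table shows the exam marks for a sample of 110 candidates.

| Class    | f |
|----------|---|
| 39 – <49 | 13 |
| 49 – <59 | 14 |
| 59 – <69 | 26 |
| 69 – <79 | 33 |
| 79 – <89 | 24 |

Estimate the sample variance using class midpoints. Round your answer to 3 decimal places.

Midpoints: 44, 54, 64, 74, 84
n = 110, Σfm = 7450, mean = 67.7273
Σfm² = 522540
Σf(m − x̄)² = Σfm² − (Σfm)²/n = 522540 − 7450²/110 = 17971.8182
Sample variance = 17971.8182 / 109 = 164.8791

164.879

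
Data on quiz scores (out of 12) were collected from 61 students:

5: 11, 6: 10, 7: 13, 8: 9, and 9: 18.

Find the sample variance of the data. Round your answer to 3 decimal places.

Values: 5, 6, 7, 8, 9
n = 61, Σfx = 440, mean = 7.2131
Σfx² = 3306
Σf(x − x̄)² = Σfx² − (Σfx)²/n = 3306 − 440²/61 = 132.2295
Sample variance = 132.2295 / 60 = 2.2038

2.204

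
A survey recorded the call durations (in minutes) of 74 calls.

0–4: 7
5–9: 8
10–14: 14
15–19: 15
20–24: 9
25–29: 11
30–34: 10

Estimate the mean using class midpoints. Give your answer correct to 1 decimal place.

Midpoints: 2, 7, 12, 17, 22, 27, 32
Σfm = 7×2 + 8×7 + 14×12 + 15×17 + 9×22 + 11×27 + 10×32 = 1308
n = Σf = 74
Mean = 1308 / 74 = 17.6757

17.7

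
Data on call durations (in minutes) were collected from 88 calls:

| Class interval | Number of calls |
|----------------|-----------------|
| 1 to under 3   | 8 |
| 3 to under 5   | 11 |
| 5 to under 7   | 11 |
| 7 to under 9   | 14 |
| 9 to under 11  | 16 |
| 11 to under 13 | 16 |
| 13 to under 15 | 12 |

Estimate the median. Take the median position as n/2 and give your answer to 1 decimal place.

9.0

Cumulative frequencies: 8, 19, 30, 44, 60, 76, 88
n = 88; position = n/2 = 44.
This falls in the class 7 to under 9: L = 7, F = 30, f = 14, h = 2.
Median ≈ 7 + ((44 − 30) / 14) × 2 = 9.0000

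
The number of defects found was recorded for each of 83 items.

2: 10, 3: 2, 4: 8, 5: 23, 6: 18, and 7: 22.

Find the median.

5

Cumulative frequencies: 10, 12, 20, 43, 61, 83
n = 83, so the median is the value in position (n+1)/2 = 42.
Position 42 falls at value 5.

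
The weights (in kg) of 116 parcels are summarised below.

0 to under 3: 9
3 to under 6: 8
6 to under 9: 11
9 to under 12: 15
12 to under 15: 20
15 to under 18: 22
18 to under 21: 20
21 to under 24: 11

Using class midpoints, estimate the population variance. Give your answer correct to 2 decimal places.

Midpoints: 1.5, 4.5, 7.5, 10.5, 13.5, 16.5, 19.5, 22.5
n = 116, Σfm = 1560, mean = 13.4483
Σfm² = 25263
Σf(m − x̄)² = Σfm² − (Σfm)²/n = 25263 − 1560²/116 = 4283.6897
Population variance = 4283.6897 / 116 = 36.9284

36.93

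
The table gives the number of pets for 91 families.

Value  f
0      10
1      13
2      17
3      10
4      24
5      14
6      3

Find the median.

Cumulative frequencies: 10, 23, 40, 50, 74, 88, 91
n = 91, so the median is the value in position (n+1)/2 = 46.
Position 46 falls at value 3.

3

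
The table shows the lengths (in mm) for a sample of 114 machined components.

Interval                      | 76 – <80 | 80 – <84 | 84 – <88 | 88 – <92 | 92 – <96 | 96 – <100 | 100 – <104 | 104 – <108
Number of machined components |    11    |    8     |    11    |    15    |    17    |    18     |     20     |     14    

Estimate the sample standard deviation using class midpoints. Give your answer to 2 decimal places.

Midpoints: 78, 82, 86, 90, 94, 98, 102, 106
n = 114, Σfm = 10696, mean = 93.8246
Σfm² = 1012040
Σf(m − x̄)² = Σfm² − (Σfm)²/n = 1012040 − 10696²/114 = 8492.4912
Sample variance = 8492.4912 / 113 = 75.1548
Standard deviation = √75.1548 = 8.6692

8.67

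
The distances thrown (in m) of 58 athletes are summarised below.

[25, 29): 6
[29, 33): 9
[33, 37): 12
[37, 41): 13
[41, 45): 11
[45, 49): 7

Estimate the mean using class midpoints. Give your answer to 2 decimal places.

37.41

Midpoints: 27, 31, 35, 39, 43, 47
Σfm = 6×27 + 9×31 + 12×35 + 13×39 + 11×43 + 7×47 = 2170
n = Σf = 58
Mean = 2170 / 58 = 37.4138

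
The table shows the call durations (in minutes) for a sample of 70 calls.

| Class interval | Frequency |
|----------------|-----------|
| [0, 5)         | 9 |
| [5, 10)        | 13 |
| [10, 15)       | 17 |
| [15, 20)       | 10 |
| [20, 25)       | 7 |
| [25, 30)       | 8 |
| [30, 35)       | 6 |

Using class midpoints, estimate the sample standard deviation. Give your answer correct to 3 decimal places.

Midpoints: 2.5, 7.5, 12.5, 17.5, 22.5, 27.5, 32.5
n = 70, Σfm = 1080, mean = 15.4286
Σfm² = 22437.5
Σf(m − x̄)² = Σfm² − (Σfm)²/n = 22437.5 − 1080²/70 = 5774.6429
Sample variance = 5774.6429 / 69 = 83.6905
Standard deviation = √83.6905 = 9.1482

9.148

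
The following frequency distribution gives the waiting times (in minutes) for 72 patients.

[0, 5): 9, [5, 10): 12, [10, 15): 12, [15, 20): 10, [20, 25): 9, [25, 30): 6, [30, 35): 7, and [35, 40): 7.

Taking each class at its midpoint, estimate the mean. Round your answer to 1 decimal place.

18.0

Midpoints: 2.5, 7.5, 12.5, 17.5, 22.5, 27.5, 32.5, 37.5
Σfm = 9×2.5 + 12×7.5 + 12×12.5 + 10×17.5 + 9×22.5 + 6×27.5 + 7×32.5 + 7×37.5 = 1295
n = Σf = 72
Mean = 1295 / 72 = 17.9861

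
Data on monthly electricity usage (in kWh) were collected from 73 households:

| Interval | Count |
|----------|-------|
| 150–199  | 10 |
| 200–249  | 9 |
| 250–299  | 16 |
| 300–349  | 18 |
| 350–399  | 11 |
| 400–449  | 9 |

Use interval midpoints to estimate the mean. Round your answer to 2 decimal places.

Midpoints: 174.5, 224.5, 274.5, 324.5, 374.5, 424.5
Σfm = 10×174.5 + 9×224.5 + 16×274.5 + 18×324.5 + 11×374.5 + 9×424.5 = 21938.5
n = Σf = 73
Mean = 21938.5 / 73 = 300.5274

300.53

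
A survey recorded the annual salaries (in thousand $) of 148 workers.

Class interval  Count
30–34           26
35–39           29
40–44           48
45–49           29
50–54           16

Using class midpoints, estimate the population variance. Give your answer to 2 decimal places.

Midpoints: 32, 37, 42, 47, 52
n = 148, Σfm = 6116, mean = 41.3243
Σfm² = 258322
Σf(m − x̄)² = Σfm² − (Σfm)²/n = 258322 − 6116²/148 = 5582.4324
Population variance = 5582.4324 / 148 = 37.7191

37.72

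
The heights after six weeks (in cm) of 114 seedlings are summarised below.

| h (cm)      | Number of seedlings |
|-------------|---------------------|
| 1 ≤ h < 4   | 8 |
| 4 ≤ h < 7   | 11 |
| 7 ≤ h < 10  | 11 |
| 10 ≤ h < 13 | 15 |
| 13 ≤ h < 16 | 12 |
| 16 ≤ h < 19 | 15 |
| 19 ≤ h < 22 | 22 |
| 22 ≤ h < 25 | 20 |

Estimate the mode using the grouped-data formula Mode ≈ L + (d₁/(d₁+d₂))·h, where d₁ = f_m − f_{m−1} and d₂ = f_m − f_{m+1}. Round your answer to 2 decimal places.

21.33

Modal class: 19 ≤ h < 22 (highest frequency 22).
d₁ = 22 − 15 = 7, d₂ = 22 − 20 = 2
Mode ≈ 19 + (7/(7+2)) × 3 = 19 + 2.3333 = 21.3333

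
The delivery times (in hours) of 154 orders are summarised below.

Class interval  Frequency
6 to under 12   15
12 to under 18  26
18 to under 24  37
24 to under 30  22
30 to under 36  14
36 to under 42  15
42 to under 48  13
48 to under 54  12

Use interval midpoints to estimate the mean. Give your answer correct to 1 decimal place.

26.9

Midpoints: 9, 15, 21, 27, 33, 39, 45, 51
Σfm = 15×9 + 26×15 + 37×21 + 22×27 + 14×33 + 15×39 + 13×45 + 12×51 = 4140
n = Σf = 154
Mean = 4140 / 154 = 26.8831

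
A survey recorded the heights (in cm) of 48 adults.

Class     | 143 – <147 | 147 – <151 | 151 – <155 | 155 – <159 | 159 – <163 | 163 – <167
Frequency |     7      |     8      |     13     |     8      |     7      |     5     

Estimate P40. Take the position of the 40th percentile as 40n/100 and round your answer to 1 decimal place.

Cumulative frequencies: 7, 15, 28, 36, 43, 48
n = 48; position = 40n/100 = 19.2.
This falls in the class 151 – <155: L = 151, F = 15, f = 13, h = 4.
40th percentile ≈ 151 + ((19.2 − 15) / 13) × 4 = 152.2923

152.3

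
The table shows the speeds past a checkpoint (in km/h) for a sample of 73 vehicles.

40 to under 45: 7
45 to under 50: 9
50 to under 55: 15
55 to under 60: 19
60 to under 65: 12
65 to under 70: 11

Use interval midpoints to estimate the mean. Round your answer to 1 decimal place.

56.1

Midpoints: 42.5, 47.5, 52.5, 57.5, 62.5, 67.5
Σfm = 7×42.5 + 9×47.5 + 15×52.5 + 19×57.5 + 12×62.5 + 11×67.5 = 4097.5
n = Σf = 73
Mean = 4097.5 / 73 = 56.1301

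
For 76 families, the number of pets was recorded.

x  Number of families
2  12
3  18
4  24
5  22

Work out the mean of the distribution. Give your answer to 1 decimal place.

3.7

Values: 2, 3, 4, 5
Σfx = 12×2 + 18×3 + 24×4 + 22×5 = 284
n = Σf = 76
Mean = 284 / 76 = 3.7368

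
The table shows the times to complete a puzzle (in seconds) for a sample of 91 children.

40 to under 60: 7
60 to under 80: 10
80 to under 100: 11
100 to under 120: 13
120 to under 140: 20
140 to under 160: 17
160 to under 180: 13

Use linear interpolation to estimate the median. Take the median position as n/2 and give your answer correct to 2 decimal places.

Cumulative frequencies: 7, 17, 28, 41, 61, 78, 91
n = 91; position = n/2 = 45.5.
This falls in the class 120 to under 140: L = 120, F = 41, f = 20, h = 20.
Median ≈ 120 + ((45.5 − 41) / 20) × 20 = 124.5000

124.50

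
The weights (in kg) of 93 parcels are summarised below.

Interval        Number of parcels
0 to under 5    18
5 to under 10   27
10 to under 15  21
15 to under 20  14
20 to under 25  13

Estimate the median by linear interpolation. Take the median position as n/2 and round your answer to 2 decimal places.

10.36

Cumulative frequencies: 18, 45, 66, 80, 93
n = 93; position = n/2 = 46.5.
This falls in the class 10 to under 15: L = 10, F = 45, f = 21, h = 5.
Median ≈ 10 + ((46.5 − 45) / 21) × 5 = 10.3571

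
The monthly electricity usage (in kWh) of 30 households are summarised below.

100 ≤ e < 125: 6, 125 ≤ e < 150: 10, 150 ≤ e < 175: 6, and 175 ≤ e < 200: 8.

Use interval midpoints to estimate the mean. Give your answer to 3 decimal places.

Midpoints: 112.5, 137.5, 162.5, 187.5
Σfm = 6×112.5 + 10×137.5 + 6×162.5 + 8×187.5 = 4525
n = Σf = 30
Mean = 4525 / 30 = 150.8333

150.833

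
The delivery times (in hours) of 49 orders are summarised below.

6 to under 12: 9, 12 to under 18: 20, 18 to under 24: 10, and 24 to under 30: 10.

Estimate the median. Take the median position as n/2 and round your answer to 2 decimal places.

Cumulative frequencies: 9, 29, 39, 49
n = 49; position = n/2 = 24.5.
This falls in the class 12 to under 18: L = 12, F = 9, f = 20, h = 6.
Median ≈ 12 + ((24.5 − 9) / 20) × 6 = 16.6500

16.65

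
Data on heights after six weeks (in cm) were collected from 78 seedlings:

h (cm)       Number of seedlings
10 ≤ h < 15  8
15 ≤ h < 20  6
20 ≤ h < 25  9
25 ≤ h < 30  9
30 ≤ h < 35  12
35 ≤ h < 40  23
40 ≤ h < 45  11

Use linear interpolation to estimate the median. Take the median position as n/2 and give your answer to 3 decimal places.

Cumulative frequencies: 8, 14, 23, 32, 44, 67, 78
n = 78; position = n/2 = 39.
This falls in the class 30 ≤ h < 35: L = 30, F = 32, f = 12, h = 5.
Median ≈ 30 + ((39 − 32) / 12) × 5 = 32.9167

32.917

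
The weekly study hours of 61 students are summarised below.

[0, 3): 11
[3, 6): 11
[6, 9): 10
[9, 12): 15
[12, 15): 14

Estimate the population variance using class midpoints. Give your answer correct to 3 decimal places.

18.348

Midpoints: 1.5, 4.5, 7.5, 10.5, 13.5
n = 61, Σfm = 487.5, mean = 7.9918
Σfm² = 5015.25
Σf(m − x̄)² = Σfm² − (Σfm)²/n = 5015.25 − 487.5²/61 = 1119.2459
Population variance = 1119.2459 / 61 = 18.3483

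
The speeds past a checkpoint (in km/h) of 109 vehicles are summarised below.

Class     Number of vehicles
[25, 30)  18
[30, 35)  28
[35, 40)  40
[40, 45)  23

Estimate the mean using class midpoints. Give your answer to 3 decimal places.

Midpoints: 27.5, 32.5, 37.5, 42.5
Σfm = 18×27.5 + 28×32.5 + 40×37.5 + 23×42.5 = 3882.5
n = Σf = 109
Mean = 3882.5 / 109 = 35.6193

35.619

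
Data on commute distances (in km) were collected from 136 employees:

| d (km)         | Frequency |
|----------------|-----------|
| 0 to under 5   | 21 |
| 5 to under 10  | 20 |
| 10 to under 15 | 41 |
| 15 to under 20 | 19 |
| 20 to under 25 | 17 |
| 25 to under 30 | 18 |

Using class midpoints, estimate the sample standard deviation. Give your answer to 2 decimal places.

7.91

Midpoints: 2.5, 7.5, 12.5, 17.5, 22.5, 27.5
n = 136, Σfm = 1925, mean = 14.1544
Σfm² = 35700
Σf(m − x̄)² = Σfm² − (Σfm)²/n = 35700 − 1925²/136 = 8452.7574
Sample variance = 8452.7574 / 135 = 62.6130
Standard deviation = √62.6130 = 7.9128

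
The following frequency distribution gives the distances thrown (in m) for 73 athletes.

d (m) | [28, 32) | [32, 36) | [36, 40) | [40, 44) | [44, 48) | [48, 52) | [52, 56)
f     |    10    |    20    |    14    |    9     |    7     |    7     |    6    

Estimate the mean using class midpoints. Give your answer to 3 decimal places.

Midpoints: 30, 34, 38, 42, 46, 50, 54
Σfm = 10×30 + 20×34 + 14×38 + 9×42 + 7×46 + 7×50 + 6×54 = 2886
n = Σf = 73
Mean = 2886 / 73 = 39.5342

39.534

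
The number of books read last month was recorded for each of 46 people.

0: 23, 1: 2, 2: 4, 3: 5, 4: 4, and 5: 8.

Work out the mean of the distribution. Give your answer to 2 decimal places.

Values: 0, 1, 2, 3, 4, 5
Σfx = 23×0 + 2×1 + 4×2 + 5×3 + 4×4 + 8×5 = 81
n = Σf = 46
Mean = 81 / 46 = 1.7609

1.76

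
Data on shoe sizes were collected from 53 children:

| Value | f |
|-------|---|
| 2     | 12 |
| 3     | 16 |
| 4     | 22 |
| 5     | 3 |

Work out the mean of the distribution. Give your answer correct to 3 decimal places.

Values: 2, 3, 4, 5
Σfx = 12×2 + 16×3 + 22×4 + 3×5 = 175
n = Σf = 53
Mean = 175 / 53 = 3.3019

3.302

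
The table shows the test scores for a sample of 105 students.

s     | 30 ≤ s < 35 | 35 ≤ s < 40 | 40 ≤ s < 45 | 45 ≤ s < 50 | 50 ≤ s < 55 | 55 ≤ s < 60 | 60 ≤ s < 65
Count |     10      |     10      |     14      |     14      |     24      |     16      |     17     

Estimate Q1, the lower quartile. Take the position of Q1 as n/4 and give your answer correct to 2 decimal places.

42.23

Cumulative frequencies: 10, 20, 34, 48, 72, 88, 105
n = 105; position = n/4 = 26.25.
This falls in the class 40 ≤ s < 45: L = 40, F = 20, f = 14, h = 5.
Lower quartile ≈ 40 + ((26.25 − 20) / 14) × 5 = 42.2321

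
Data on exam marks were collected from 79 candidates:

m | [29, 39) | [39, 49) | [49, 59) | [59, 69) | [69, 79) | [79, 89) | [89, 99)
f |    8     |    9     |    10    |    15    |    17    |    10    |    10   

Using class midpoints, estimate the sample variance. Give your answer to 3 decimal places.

336.092

Midpoints: 34, 44, 54, 64, 74, 84, 94
n = 79, Σfm = 5206, mean = 65.8987
Σfm² = 369284
Σf(m − x̄)² = Σfm² − (Σfm)²/n = 369284 − 5206²/79 = 26215.1899
Sample variance = 26215.1899 / 78 = 336.0922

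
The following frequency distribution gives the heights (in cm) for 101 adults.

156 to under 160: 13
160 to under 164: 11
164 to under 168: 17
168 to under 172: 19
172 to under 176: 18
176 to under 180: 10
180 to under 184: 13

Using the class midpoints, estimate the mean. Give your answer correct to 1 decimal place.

Midpoints: 158, 162, 166, 170, 174, 178, 182
Σfm = 13×158 + 11×162 + 17×166 + 19×170 + 18×174 + 10×178 + 13×182 = 17166
n = Σf = 101
Mean = 17166 / 101 = 169.9604

170.0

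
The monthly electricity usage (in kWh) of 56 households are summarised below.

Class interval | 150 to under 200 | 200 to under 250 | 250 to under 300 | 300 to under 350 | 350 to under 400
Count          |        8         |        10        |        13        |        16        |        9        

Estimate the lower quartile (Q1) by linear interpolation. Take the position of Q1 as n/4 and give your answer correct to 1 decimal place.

Cumulative frequencies: 8, 18, 31, 47, 56
n = 56; position = n/4 = 14.
This falls in the class 200 to under 250: L = 200, F = 8, f = 10, h = 50.
Lower quartile ≈ 200 + ((14 − 8) / 10) × 50 = 230.0000

230.0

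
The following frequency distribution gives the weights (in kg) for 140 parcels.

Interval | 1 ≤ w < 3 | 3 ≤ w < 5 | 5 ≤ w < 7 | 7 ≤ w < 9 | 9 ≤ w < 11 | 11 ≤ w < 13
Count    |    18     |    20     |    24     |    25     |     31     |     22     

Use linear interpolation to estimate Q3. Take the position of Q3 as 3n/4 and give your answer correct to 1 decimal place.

Cumulative frequencies: 18, 38, 62, 87, 118, 140
n = 140; position = 3n/4 = 105.
This falls in the class 9 ≤ w < 11: L = 9, F = 87, f = 31, h = 2.
Upper quartile ≈ 9 + ((105 − 87) / 31) × 2 = 10.1613

10.2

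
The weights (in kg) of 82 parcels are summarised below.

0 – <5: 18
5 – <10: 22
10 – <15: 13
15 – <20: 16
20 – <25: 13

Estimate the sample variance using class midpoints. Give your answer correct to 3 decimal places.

49.036

Midpoints: 2.5, 7.5, 12.5, 17.5, 22.5
n = 82, Σfm = 945, mean = 11.5244
Σfm² = 14862.5
Σf(m − x̄)² = Σfm² − (Σfm)²/n = 14862.5 − 945²/82 = 3971.9512
Sample variance = 3971.9512 / 81 = 49.0364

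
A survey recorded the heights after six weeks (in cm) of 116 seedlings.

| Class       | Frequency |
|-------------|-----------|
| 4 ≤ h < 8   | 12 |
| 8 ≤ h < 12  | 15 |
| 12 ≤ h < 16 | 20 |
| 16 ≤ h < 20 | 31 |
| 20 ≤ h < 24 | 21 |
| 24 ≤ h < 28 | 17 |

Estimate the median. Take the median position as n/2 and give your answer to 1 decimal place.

Cumulative frequencies: 12, 27, 47, 78, 99, 116
n = 116; position = n/2 = 58.
This falls in the class 16 ≤ h < 20: L = 16, F = 47, f = 31, h = 4.
Median ≈ 16 + ((58 − 47) / 31) × 4 = 17.4194

17.4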